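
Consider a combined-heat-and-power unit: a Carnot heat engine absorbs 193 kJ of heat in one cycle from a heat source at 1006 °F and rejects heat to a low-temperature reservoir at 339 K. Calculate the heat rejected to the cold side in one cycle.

Q_C ≈ 80.4 kJ

T_H = 1006 °F → (1006 − 32) × 5/9 = 541.11 °C = 814.26 K.
For a reversible engine, η = 1 − T_C/T_H = 1 − 339.00/814.26 = 0.5837.
For a reversible cycle Q_C/Q_H = T_C/T_H, so Q_C = 193 × 339.00/814.26 = 80.4 kJ.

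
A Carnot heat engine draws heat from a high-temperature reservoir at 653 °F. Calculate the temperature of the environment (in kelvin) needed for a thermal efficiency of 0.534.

T_C ≈ 288 K

T_H = 653 °F → (653 − 32) × 5/9 = 345.00 °C = 618.15 K.
From η = 1 − T_C/T_H, T_C = T_H·(1 − η) = 618.15 × (1 − 0.534) = 288 K.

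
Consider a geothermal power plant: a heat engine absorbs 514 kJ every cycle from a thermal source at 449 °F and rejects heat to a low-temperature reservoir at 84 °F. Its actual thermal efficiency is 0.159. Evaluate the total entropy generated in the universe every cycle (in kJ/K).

ΔS_univ ≈ 0.413 kJ/K

T_H = 449 °F → (449 − 32) × 5/9 = 231.67 °C = 504.82 K.
T_C = 84 °F → (84 − 32) × 5/9 = 28.89 °C = 302.04 K.
W = η·Q_H = 0.159 × 514 = 81.73 kJ, so Q_C = Q_H − W = 432.3 kJ.
Reservoir entropy changes: ΔS_H = −Q_H/T_H = −514/504.82 = -1.018 kJ/K and ΔS_C = +Q_C/T_C = 432.3/302.04 = 1.431 kJ/K.
ΔS_univ = −Q_H/T_H + Q_C/T_C = 0.413 kJ/K (> 0, since η = 0.159 < η_Carnot = 0.402).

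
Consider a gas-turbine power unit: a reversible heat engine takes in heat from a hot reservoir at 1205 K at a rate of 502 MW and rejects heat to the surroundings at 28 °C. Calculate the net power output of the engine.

T_C = 28 °C → 28 + 273.15 = 301.15 K.
Carnot efficiency: η = 1 − T_C/T_H = 1 − 301.15/1205.00 = 0.7501.
W = η·Q_H = 0.7501 × 502 = 377 MW.

Ẇ ≈ 377 MW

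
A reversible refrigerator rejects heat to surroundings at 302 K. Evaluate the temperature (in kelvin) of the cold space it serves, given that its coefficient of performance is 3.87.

COP_R = T_C/(T_H − T_C) ⇒ T_C = T_H·COP_R/(1 + COP_R) = 302.00 × 3.87/(1 + 3.87) = 240.0 K.

T_C ≈ 240.0 K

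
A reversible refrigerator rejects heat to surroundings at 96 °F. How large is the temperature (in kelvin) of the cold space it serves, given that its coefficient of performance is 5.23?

T_C ≈ 259 K

T_H = 96 °F → (96 − 32) × 5/9 = 35.56 °C = 308.71 K.
COP_R = T_C/(T_H − T_C) ⇒ T_C = T_H·COP_R/(1 + COP_R) = 308.71 × 5.23/(1 + 5.23) = 259 K.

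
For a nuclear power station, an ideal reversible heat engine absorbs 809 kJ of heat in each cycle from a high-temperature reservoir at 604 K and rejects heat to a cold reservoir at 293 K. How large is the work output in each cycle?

Since the cycle is reversible, η = 1 − T_C/T_H = 1 − 293.00/604.00 = 0.5149.
W = η·Q_H = 0.5149 × 809 = 417 kJ.

W ≈ 417 kJ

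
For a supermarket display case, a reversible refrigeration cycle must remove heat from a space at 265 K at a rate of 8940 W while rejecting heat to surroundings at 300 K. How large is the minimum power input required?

Ẇ_in ≈ 1180 W

For a reversible refrigerator, COP_R = T_C/(T_H − T_C) = 265.00/35.00 = 7.5714.
W = Q_C/COP_R = 8940/7.5714 = 1180 W.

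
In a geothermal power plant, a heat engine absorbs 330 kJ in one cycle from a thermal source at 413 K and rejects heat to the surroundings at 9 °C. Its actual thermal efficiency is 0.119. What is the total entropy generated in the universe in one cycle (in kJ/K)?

T_C = 9 °C → 9 + 273.15 = 282.15 K.
W = η·Q_H = 0.119 × 330 = 39.27 kJ, so Q_C = Q_H − W = 290.7 kJ.
Reservoir entropy changes: ΔS_H = −Q_H/T_H = −330/413.00 = -0.7990 kJ/K and ΔS_C = +Q_C/T_C = 290.7/282.15 = 1.030 kJ/K.
ΔS_univ = −Q_H/T_H + Q_C/T_C = 0.2314 kJ/K (> 0, since η = 0.119 < η_Carnot = 0.317).

ΔS_univ ≈ 0.2314 kJ/K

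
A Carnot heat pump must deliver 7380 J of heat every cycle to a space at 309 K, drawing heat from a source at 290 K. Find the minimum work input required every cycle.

The Carnot heat-pump COP is COP_HP = T_H/(T_H − T_C) = 309.00/19.00 = 16.2632.
W = Q_H/COP_HP = 7380/16.2632 = 453.8 J.

W_in ≈ 453.8 J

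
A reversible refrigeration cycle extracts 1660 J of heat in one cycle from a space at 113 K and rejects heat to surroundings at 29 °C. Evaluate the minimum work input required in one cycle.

W_in ≈ 2779 J

T_H = 29 °C → 29 + 273.15 = 302.15 K.
For a reversible refrigerator, COP_R = T_C/(T_H − T_C) = 113.00/189.15 = 0.5974.
W = Q_C/COP_R = 1660/0.5974 = 2779 J.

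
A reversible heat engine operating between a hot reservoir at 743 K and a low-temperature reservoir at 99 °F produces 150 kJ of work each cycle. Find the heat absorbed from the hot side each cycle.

T_C = 99 °F → (99 − 32) × 5/9 = 37.22 °C = 310.37 K.
The Carnot efficiency is η = 1 − T_C/T_H = 1 − 310.37/743.00 = 0.5823.
Q_H = W/η = 150/0.5823 = 258 kJ.

Q_H ≈ 258 kJ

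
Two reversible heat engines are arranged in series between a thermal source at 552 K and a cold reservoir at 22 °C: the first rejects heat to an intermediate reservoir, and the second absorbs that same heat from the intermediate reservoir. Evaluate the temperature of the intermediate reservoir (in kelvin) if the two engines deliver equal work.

T_C = 22 °C → 22 + 273.15 = 295.15 K.
For reversible stages Q_m = Q_H·(T_m/T_H). Setting W₁ = Q_H(1 − T_m/T_H) equal to W₂ = Q_m(1 − T_C/T_m) = Q_H·(T_m − T_C)/T_H gives T_H − T_m = T_m − T_C, so T_m = (T_H + T_C)/2 = (552.00 + 295.15)/2 = 424 K.

T_m ≈ 424 K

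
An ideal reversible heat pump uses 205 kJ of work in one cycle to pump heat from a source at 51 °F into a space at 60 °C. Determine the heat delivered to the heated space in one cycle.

Q_H ≈ 1380 kJ

T_H = 60 °C → 60 + 273.15 = 333.15 K.
T_C = 51 °F → (51 − 32) × 5/9 = 10.56 °C = 283.71 K.
Reversible heating COP: COP_HP = T_H/(T_H − T_C) = 333.15/49.44 = 6.7379.
Q_H = COP_HP · W = 6.7379 × 205 = 1380 kJ.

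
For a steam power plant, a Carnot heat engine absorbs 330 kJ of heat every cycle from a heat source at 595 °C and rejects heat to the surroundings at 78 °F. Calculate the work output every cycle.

T_H = 595 °C → 595 + 273.15 = 868.15 K.
T_C = 78 °F → (78 − 32) × 5/9 = 25.56 °C = 298.71 K.
For a reversible engine, η = 1 − T_C/T_H = 1 − 298.71/868.15 = 0.6559.
W = η·Q_H = 0.6559 × 330 = 216 kJ.

W ≈ 216 kJ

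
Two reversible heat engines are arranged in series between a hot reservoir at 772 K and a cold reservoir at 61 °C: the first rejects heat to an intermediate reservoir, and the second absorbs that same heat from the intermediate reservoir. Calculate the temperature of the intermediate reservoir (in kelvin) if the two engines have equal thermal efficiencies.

T_C = 61 °C → 61 + 273.15 = 334.15 K.
Equal efficiencies require 1 − T_m/T_H = 1 − T_C/T_m, i.e. T_m/T_H = T_C/T_m, so T_m = √(T_H·T_C) = √(772.00 × 334.15) = 507.9 K.

T_m ≈ 507.9 K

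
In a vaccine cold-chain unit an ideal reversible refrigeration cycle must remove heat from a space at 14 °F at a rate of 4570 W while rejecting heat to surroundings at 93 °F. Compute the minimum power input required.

Ẇ_in ≈ 762 W

T_H = 93 °F → (93 − 32) × 5/9 = 33.89 °C = 307.04 K.
T_C = 14 °F → (14 − 32) × 5/9 = -10.00 °C = 263.15 K.
For a reversible refrigerator, COP_R = T_C/(T_H − T_C) = 263.15/43.89 = 5.9958.
W = Q_C/COP_R = 4570/5.9958 = 762 W.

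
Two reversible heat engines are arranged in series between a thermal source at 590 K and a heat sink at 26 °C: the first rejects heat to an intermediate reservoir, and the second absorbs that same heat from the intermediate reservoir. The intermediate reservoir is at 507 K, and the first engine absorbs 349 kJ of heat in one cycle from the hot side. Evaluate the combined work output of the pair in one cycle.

T_C = 26 °C → 26 + 273.15 = 299.15 K.
Two reversible stages in series are equivalent to a single Carnot engine between T_H and T_C, so η_total = 1 − T_C/T_H = 1 − 299.15/590.00 = 0.4930.
W_total = η_total · Q_H = 0.4930 × 349 = 172 kJ.

W_total ≈ 172 kJ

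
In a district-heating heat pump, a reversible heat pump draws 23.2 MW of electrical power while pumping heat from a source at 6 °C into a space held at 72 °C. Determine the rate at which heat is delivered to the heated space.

T_H = 72 °C → 72 + 273.15 = 345.15 K.
T_C = 6 °C → 6 + 273.15 = 279.15 K.
For a reversible heat pump, COP_HP = T_H/(T_H − T_C) = 345.15/66.00 = 5.2295.
Q_H = COP_HP · W = 5.2295 × 23.2 = 121 MW.

Q̇_H ≈ 121 MW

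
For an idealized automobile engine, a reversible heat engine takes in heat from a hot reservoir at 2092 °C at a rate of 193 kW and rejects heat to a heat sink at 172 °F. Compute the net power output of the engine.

Ẇ ≈ 164.4 kW

T_H = 2092 °C → 2092 + 273.15 = 2365.15 K.
T_C = 172 °F → (172 − 32) × 5/9 = 77.78 °C = 350.93 K.
For a reversible engine, η = 1 − T_C/T_H = 1 − 350.93/2365.15 = 0.8516.
W = η·Q_H = 0.8516 × 193 = 164.4 kW.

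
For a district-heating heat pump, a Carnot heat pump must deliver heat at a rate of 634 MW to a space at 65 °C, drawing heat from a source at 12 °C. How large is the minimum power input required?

T_H = 65 °C → 65 + 273.15 = 338.15 K.
T_C = 12 °C → 12 + 273.15 = 285.15 K.
For a reversible heat pump, COP_HP = T_H/(T_H − T_C) = 338.15/53.00 = 6.3802.
W = Q_H/COP_HP = 634/6.3802 = 99.4 MW.

Ẇ_in ≈ 99.4 MW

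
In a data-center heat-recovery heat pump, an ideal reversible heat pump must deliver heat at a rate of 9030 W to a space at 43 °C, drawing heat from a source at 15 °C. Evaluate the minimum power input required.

Ẇ_in ≈ 799.7 W

T_H = 43 °C → 43 + 273.15 = 316.15 K.
T_C = 15 °C → 15 + 273.15 = 288.15 K.
For a reversible heat pump, COP_HP = T_H/(T_H − T_C) = 316.15/28.00 = 11.2911.
W = Q_H/COP_HP = 9030/11.2911 = 799.7 W.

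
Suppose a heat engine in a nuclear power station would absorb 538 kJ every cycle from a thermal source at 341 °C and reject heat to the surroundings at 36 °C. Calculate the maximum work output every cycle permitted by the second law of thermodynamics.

W_max ≈ 267.2 kJ

T_H = 341 °C → 341 + 273.15 = 614.15 K.
T_C = 36 °C → 36 + 273.15 = 309.15 K.
By the Carnot theorem, η_max = 1 − T_C/T_H = 1 − 309.15/614.15 = 0.4966.
W_max = η_max · Q_H = 0.4966 × 538 = 267.2 kJ.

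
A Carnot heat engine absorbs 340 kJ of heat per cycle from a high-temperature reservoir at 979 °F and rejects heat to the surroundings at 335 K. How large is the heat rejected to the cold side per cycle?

Q_C ≈ 142.5 kJ

T_H = 979 °F → (979 − 32) × 5/9 = 526.11 °C = 799.26 K.
η_rev = 1 − T_C/T_H = 1 − 335.00/799.26 = 0.5809.
For a reversible cycle Q_C/Q_H = T_C/T_H, so Q_C = 340 × 335.00/799.26 = 142.5 kJ.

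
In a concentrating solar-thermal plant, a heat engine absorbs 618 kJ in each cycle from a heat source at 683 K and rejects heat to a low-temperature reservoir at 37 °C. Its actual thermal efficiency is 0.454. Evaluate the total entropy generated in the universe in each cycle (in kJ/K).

T_C = 37 °C → 37 + 273.15 = 310.15 K.
W = η·Q_H = 0.454 × 618 = 280.6 kJ, so Q_C = Q_H − W = 337.4 kJ.
Reservoir entropy changes: ΔS_H = −Q_H/T_H = −618/683.00 = -0.9048 kJ/K and ΔS_C = +Q_C/T_C = 337.4/310.15 = 1.088 kJ/K.
ΔS_univ = −Q_H/T_H + Q_C/T_C = 0.183 kJ/K (> 0, since η = 0.454 < η_Carnot = 0.546).

ΔS_univ ≈ 0.183 kJ/K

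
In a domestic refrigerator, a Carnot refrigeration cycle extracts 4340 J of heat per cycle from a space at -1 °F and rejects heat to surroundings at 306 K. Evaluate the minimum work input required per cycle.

W_in ≈ 871.7 J

T_C = -1 °F → (-1 − 32) × 5/9 = -18.33 °C = 254.82 K.
For a reversible refrigerator, COP_R = T_C/(T_H − T_C) = 254.82/51.18 = 4.9785.
W = Q_C/COP_R = 4340/4.9785 = 871.7 J.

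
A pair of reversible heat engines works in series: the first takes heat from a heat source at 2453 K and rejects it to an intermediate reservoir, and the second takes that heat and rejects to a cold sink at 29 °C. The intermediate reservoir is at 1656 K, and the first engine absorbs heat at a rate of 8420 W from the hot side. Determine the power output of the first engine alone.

T_C = 29 °C → 29 + 273.15 = 302.15 K.
First-stage efficiency η₁ = 1 − T_m/T_H = 1 − 1656.00/2453.00 = 0.3249.
W₁ = η₁·Q_H = 0.3249 × 8420 = 2740 W.

Ẇ₁ ≈ 2740 W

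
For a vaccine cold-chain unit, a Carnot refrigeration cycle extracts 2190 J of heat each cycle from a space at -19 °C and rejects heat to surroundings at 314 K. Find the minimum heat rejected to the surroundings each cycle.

T_C = -19 °C → -19 + 273.15 = 254.15 K.
For a reversible cycle Q_H/Q_C = T_H/T_C, so Q_H = Q_C·T_H/T_C = 2190 × 314.00/254.15 = 2710 J.

Q_H ≈ 2710 J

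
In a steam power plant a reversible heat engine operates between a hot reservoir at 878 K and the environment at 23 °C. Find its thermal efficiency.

η ≈ 0.663

T_C = 23 °C → 23 + 273.15 = 296.15 K.
For a reversible engine, η = 1 − T_C/T_H = 1 − 296.15/878.00 = 0.663.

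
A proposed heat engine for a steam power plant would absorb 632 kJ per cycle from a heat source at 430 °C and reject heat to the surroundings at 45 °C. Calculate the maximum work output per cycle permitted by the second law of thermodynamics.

W_max ≈ 346.0 kJ

T_H = 430 °C → 430 + 273.15 = 703.15 K.
T_C = 45 °C → 45 + 273.15 = 318.15 K.
No engine can exceed the Carnot limit: η_max = 1 − T_C/T_H = 1 − 318.15/703.15 = 0.5475.
W_max = η_max · Q_H = 0.5475 × 632 = 346.0 kJ.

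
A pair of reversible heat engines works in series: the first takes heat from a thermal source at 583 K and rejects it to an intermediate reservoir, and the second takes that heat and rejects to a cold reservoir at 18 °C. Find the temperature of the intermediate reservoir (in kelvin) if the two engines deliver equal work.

T_C = 18 °C → 18 + 273.15 = 291.15 K.
For reversible stages Q_m = Q_H·(T_m/T_H). Setting W₁ = Q_H(1 − T_m/T_H) equal to W₂ = Q_m(1 − T_C/T_m) = Q_H·(T_m − T_C)/T_H gives T_H − T_m = T_m − T_C, so T_m = (T_H + T_C)/2 = (583.00 + 291.15)/2 = 437.1 K.

T_m ≈ 437.1 K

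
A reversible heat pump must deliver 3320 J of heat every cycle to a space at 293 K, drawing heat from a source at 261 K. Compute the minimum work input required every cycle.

W_in ≈ 362.6 J

Reversible heating COP: COP_HP = T_H/(T_H − T_C) = 293.00/32.00 = 9.1562.
W = Q_H/COP_HP = 3320/9.1562 = 362.6 J.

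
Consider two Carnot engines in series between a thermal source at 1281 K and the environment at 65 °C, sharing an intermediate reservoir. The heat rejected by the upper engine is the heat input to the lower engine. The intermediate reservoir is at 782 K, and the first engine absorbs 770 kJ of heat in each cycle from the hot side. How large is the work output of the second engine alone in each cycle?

T_C = 65 °C → 65 + 273.15 = 338.15 K.
Heat entering the second stage: Q_m = Q_H·(T_m/T_H) = 770 × 782.00/1281.00 = 470.1 kJ.
Second-stage efficiency η₂ = 1 − T_C/T_m = 1 − 338.15/782.00 = 0.5676, so W₂ = η₂·Q_m = 266.8 kJ.

W₂ ≈ 266.8 kJ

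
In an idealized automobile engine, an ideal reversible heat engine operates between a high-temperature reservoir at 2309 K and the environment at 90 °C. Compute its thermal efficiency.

η ≈ 0.843

T_C = 90 °C → 90 + 273.15 = 363.15 K.
Since the cycle is reversible, η = 1 − T_C/T_H = 1 − 363.15/2309.00 = 0.843.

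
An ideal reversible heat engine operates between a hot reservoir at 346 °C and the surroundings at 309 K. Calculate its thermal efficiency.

T_H = 346 °C → 346 + 273.15 = 619.15 K.
Carnot efficiency: η = 1 − T_C/T_H = 1 − 309.00/619.15 = 0.5009.

η ≈ 0.5009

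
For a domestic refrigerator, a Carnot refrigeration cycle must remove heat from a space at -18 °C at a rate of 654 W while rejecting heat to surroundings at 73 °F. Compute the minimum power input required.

Ẇ_in ≈ 104.5 W

T_H = 73 °F → (73 − 32) × 5/9 = 22.78 °C = 295.93 K.
T_C = -18 °C → -18 + 273.15 = 255.15 K.
The reversible coefficient of performance is COP_R = T_C/(T_H − T_C) = 255.15/40.78 = 6.2571.
W = Q_C/COP_R = 654/6.2571 = 104.5 W.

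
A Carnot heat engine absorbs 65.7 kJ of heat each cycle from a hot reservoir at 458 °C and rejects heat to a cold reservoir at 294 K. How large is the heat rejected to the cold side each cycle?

Q_C ≈ 26.4 kJ

T_H = 458 °C → 458 + 273.15 = 731.15 K.
Carnot efficiency: η = 1 − T_C/T_H = 1 − 294.00/731.15 = 0.5979.
For a reversible cycle Q_C/Q_H = T_C/T_H, so Q_C = 65.7 × 294.00/731.15 = 26.4 kJ.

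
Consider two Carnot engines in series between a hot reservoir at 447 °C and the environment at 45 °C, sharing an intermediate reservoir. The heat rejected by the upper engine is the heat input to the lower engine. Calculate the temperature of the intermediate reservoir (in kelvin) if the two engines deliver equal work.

T_H = 447 °C → 447 + 273.15 = 720.15 K.
T_C = 45 °C → 45 + 273.15 = 318.15 K.
For reversible stages Q_m = Q_H·(T_m/T_H). Setting W₁ = Q_H(1 − T_m/T_H) equal to W₂ = Q_m(1 − T_C/T_m) = Q_H·(T_m − T_C)/T_H gives T_H − T_m = T_m − T_C, so T_m = (T_H + T_C)/2 = (720.15 + 318.15)/2 = 519 K.

T_m ≈ 519 K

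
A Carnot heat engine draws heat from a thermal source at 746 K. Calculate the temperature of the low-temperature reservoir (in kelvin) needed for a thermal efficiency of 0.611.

From η = 1 − T_C/T_H, T_C = T_H·(1 − η) = 746.00 × (1 − 0.611) = 290.2 K.

T_C ≈ 290.2 K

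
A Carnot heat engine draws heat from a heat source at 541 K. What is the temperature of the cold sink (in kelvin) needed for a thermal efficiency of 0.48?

From η = 1 − T_C/T_H, T_C = T_H·(1 − η) = 541.00 × (1 − 0.48) = 281 K.

T_C ≈ 281 K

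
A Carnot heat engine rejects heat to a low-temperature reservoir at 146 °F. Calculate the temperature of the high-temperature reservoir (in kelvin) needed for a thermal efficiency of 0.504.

T_C = 146 °F → (146 − 32) × 5/9 = 63.33 °C = 336.48 K.
From η = 1 − T_C/T_H, solving for T_H gives T_H = T_C/(1 − η) = 336.48/(1 − 0.504) = 678 K.

T_H ≈ 678 K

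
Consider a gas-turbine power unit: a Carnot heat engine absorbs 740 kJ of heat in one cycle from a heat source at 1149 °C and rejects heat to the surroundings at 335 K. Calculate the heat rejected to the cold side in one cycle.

T_H = 1149 °C → 1149 + 273.15 = 1422.15 K.
The Carnot efficiency is η = 1 − T_C/T_H = 1 − 335.00/1422.15 = 0.7644.
For a reversible cycle Q_C/Q_H = T_C/T_H, so Q_C = 740 × 335.00/1422.15 = 174 kJ.

Q_C ≈ 174 kJ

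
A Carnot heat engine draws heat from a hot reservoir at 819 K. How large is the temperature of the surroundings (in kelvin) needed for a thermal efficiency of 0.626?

T_C ≈ 306.3 K

From η = 1 − T_C/T_H, T_C = T_H·(1 − η) = 819.00 × (1 − 0.626) = 306.3 K.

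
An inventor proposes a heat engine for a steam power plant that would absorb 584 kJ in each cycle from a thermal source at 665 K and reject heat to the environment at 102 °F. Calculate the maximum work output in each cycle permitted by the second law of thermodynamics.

T_C = 102 °F → (102 − 32) × 5/9 = 38.89 °C = 312.04 K.
No engine can exceed the Carnot limit: η_max = 1 − T_C/T_H = 1 − 312.04/665.00 = 0.5308.
W_max = η_max · Q_H = 0.5308 × 584 = 310.0 kJ.

W_max ≈ 310.0 kJ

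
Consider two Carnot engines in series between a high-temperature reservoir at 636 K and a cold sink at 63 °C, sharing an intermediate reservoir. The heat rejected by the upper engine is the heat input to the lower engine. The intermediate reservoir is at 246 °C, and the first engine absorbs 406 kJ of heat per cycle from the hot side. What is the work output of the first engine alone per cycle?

T_C = 63 °C → 63 + 273.15 = 336.15 K.
T_m = 246 °C → 246 + 273.15 = 519.15 K.
First-stage efficiency η₁ = 1 − T_m/T_H = 1 − 519.15/636.00 = 0.1837.
W₁ = η₁·Q_H = 0.1837 × 406 = 74.59 kJ.

W₁ ≈ 74.59 kJ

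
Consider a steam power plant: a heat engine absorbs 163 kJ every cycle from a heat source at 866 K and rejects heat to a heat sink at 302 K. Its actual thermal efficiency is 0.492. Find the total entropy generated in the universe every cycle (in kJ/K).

ΔS_univ ≈ 0.0860 kJ/K

W = η·Q_H = 0.492 × 163 = 80.20 kJ, so Q_C = Q_H − W = 82.80 kJ.
Reservoir entropy changes: ΔS_H = −Q_H/T_H = −163/866.00 = -0.1882 kJ/K and ΔS_C = +Q_C/T_C = 82.80/302.00 = 0.2742 kJ/K.
ΔS_univ = −Q_H/T_H + Q_C/T_C = 0.0860 kJ/K (> 0, since η = 0.492 < η_Carnot = 0.651).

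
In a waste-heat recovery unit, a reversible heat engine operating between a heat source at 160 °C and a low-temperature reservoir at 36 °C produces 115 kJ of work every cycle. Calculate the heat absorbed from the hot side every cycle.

Q_H ≈ 402 kJ

T_H = 160 °C → 160 + 273.15 = 433.15 K.
T_C = 36 °C → 36 + 273.15 = 309.15 K.
For a reversible engine, η = 1 − T_C/T_H = 1 − 309.15/433.15 = 0.2863.
Q_H = W/η = 115/0.2863 = 402 kJ.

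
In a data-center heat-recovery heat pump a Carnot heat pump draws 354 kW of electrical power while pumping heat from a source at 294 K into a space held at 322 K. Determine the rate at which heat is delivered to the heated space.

For a reversible heat pump, COP_HP = T_H/(T_H − T_C) = 322.00/28.00 = 11.5000.
Q_H = COP_HP · W = 11.5000 × 354 = 4071 kW.

Q̇_H ≈ 4071 kW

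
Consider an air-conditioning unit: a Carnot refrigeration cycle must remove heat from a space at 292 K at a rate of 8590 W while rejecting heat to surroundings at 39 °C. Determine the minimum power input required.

Ẇ_in ≈ 592.8 W

T_H = 39 °C → 39 + 273.15 = 312.15 K.
The reversible coefficient of performance is COP_R = T_C/(T_H − T_C) = 292.00/20.15 = 14.4913.
W = Q_C/COP_R = 8590/14.4913 = 592.8 W.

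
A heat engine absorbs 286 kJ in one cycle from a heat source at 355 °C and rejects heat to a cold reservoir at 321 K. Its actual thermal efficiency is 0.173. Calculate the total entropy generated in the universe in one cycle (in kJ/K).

T_H = 355 °C → 355 + 273.15 = 628.15 K.
W = η·Q_H = 0.173 × 286 = 49.48 kJ, so Q_C = Q_H − W = 236.5 kJ.
Reservoir entropy changes: ΔS_H = −Q_H/T_H = −286/628.15 = -0.4553 kJ/K and ΔS_C = +Q_C/T_C = 236.5/321.00 = 0.7368 kJ/K.
ΔS_univ = −Q_H/T_H + Q_C/T_C = 0.2815 kJ/K (> 0, since η = 0.173 < η_Carnot = 0.489).

ΔS_univ ≈ 0.2815 kJ/K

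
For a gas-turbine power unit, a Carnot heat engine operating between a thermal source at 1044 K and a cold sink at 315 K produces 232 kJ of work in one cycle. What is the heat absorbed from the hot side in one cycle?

Q_H ≈ 332 kJ

For a reversible engine, η = 1 − T_C/T_H = 1 − 315.00/1044.00 = 0.6983.
Q_H = W/η = 232/0.6983 = 332 kJ.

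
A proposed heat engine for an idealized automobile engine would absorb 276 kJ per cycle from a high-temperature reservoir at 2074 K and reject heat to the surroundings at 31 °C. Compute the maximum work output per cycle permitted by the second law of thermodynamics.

T_C = 31 °C → 31 + 273.15 = 304.15 K.
The upper bound on efficiency is η_max = 1 − T_C/T_H = 1 − 304.15/2074.00 = 0.8534.
W_max = η_max · Q_H = 0.8534 × 276 = 235.5 kJ.

W_max ≈ 235.5 kJ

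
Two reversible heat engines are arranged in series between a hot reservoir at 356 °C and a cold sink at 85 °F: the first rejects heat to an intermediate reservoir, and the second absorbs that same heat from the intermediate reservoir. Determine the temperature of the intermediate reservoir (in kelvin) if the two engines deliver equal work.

T_m ≈ 465.9 K

T_H = 356 °C → 356 + 273.15 = 629.15 K.
T_C = 85 °F → (85 − 32) × 5/9 = 29.44 °C = 302.59 K.
For reversible stages Q_m = Q_H·(T_m/T_H). Setting W₁ = Q_H(1 − T_m/T_H) equal to W₂ = Q_m(1 − T_C/T_m) = Q_H·(T_m − T_C)/T_H gives T_H − T_m = T_m − T_C, so T_m = (T_H + T_C)/2 = (629.15 + 302.59)/2 = 465.9 K.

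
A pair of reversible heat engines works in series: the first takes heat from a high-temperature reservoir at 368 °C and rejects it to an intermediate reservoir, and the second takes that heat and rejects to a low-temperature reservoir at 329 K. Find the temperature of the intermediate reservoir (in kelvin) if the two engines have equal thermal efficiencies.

T_H = 368 °C → 368 + 273.15 = 641.15 K.
Equal efficiencies require 1 − T_m/T_H = 1 − T_C/T_m, i.e. T_m/T_H = T_C/T_m, so T_m = √(T_H·T_C) = √(641.15 × 329.00) = 459 K.

T_m ≈ 459 K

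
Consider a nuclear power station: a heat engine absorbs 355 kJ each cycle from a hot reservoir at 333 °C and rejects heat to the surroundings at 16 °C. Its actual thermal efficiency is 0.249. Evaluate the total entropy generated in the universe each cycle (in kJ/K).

ΔS_univ ≈ 0.336 kJ/K

T_H = 333 °C → 333 + 273.15 = 606.15 K.
T_C = 16 °C → 16 + 273.15 = 289.15 K.
W = η·Q_H = 0.249 × 355 = 88.39 kJ, so Q_C = Q_H − W = 266.6 kJ.
The hot reservoir loses entropy Q_H/T_H = 355/606.15 = 0.5857 kJ/K; the cold reservoir gains Q_C/T_C = 266.6/289.15 = 0.9220 kJ/K.
ΔS_univ = −Q_H/T_H + Q_C/T_C = 0.336 kJ/K (> 0, since η = 0.249 < η_Carnot = 0.523).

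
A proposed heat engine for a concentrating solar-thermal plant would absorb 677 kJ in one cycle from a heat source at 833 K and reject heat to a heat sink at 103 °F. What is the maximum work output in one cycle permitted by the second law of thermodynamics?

W_max ≈ 423 kJ

T_C = 103 °F → (103 − 32) × 5/9 = 39.44 °C = 312.59 K.
The second-law ceiling is the Carnot efficiency, η_max = 1 − T_C/T_H = 1 − 312.59/833.00 = 0.6247.
W_max = η_max · Q_H = 0.6247 × 677 = 423 kJ.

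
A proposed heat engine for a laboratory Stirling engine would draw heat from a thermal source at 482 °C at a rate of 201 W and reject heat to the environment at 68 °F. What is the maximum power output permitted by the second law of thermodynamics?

Ẇ_max ≈ 123 W

T_H = 482 °C → 482 + 273.15 = 755.15 K.
T_C = 68 °F → (68 − 32) × 5/9 = 20.00 °C = 293.15 K.
The second-law ceiling is the Carnot efficiency, η_max = 1 − T_C/T_H = 1 − 293.15/755.15 = 0.6118.
W_max = η_max · Q_H = 0.6118 × 201 = 123 W.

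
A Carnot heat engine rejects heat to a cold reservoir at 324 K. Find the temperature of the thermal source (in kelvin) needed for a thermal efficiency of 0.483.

T_H ≈ 626.7 K

From η = 1 − T_C/T_H, solving for T_H gives T_H = T_C/(1 − η) = 324.00/(1 − 0.483) = 626.7 K.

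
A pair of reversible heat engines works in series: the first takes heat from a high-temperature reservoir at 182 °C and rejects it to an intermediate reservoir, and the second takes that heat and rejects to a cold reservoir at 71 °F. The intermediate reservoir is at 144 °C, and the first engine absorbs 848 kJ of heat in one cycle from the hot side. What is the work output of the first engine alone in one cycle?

T_H = 182 °C → 182 + 273.15 = 455.15 K.
T_C = 71 °F → (71 − 32) × 5/9 = 21.67 °C = 294.82 K.
T_m = 144 °C → 144 + 273.15 = 417.15 K.
First-stage efficiency η₁ = 1 − T_m/T_H = 1 − 417.15/455.15 = 0.0835.
W₁ = η₁·Q_H = 0.0835 × 848 = 70.8 kJ.

W₁ ≈ 70.8 kJ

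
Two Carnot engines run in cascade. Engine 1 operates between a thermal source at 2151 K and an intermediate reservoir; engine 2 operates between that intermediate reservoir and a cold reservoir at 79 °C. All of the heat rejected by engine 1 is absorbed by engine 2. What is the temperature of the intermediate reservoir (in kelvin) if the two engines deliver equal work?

T_C = 79 °C → 79 + 273.15 = 352.15 K.
For reversible stages Q_m = Q_H·(T_m/T_H). Setting W₁ = Q_H(1 − T_m/T_H) equal to W₂ = Q_m(1 − T_C/T_m) = Q_H·(T_m − T_C)/T_H gives T_H − T_m = T_m − T_C, so T_m = (T_H + T_C)/2 = (2151.00 + 352.15)/2 = 1250 K.

T_m ≈ 1250 K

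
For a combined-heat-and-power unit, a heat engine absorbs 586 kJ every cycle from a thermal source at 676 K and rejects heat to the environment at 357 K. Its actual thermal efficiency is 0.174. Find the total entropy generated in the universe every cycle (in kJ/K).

ΔS_univ ≈ 0.4890 kJ/K

W = η·Q_H = 0.174 × 586 = 102.0 kJ, so Q_C = Q_H − W = 484.0 kJ.
Reservoir entropy changes: ΔS_H = −Q_H/T_H = −586/676.00 = -0.8669 kJ/K and ΔS_C = +Q_C/T_C = 484.0/357.00 = 1.356 kJ/K.
ΔS_univ = −Q_H/T_H + Q_C/T_C = 0.4890 kJ/K (> 0, since η = 0.174 < η_Carnot = 0.472).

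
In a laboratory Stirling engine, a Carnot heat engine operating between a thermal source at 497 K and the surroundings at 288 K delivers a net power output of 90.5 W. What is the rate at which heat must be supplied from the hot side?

Q̇_H ≈ 215 W

η_rev = 1 − T_C/T_H = 1 − 288.00/497.00 = 0.4205.
Q_H = W/η = 90.5/0.4205 = 215 W.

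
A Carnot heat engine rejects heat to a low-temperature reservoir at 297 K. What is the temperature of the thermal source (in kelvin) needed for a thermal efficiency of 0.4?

From η = 1 − T_C/T_H, solving for T_H gives T_H = T_C/(1 − η) = 297.00/(1 − 0.4) = 495 K.

T_H ≈ 495 K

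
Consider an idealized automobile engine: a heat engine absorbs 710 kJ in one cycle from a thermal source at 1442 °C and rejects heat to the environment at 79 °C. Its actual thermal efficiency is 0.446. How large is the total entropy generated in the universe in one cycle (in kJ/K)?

T_H = 1442 °C → 1442 + 273.15 = 1715.15 K.
T_C = 79 °C → 79 + 273.15 = 352.15 K.
W = η·Q_H = 0.446 × 710 = 316.7 kJ, so Q_C = Q_H − W = 393.3 kJ.
Entropy balance on the reservoirs: −Q_H/T_H = -0.4140 kJ/K, +Q_C/T_C = 1.117 kJ/K.
ΔS_univ = −Q_H/T_H + Q_C/T_C = 0.7030 kJ/K (> 0, since η = 0.446 < η_Carnot = 0.795).

ΔS_univ ≈ 0.7030 kJ/K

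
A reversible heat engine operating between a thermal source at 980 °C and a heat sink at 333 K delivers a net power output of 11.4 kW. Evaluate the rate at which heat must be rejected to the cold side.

Q̇_C ≈ 4.13 kW

T_H = 980 °C → 980 + 273.15 = 1253.15 K.
For a reversible engine, η = 1 − T_C/T_H = 1 − 333.00/1253.15 = 0.7343.
Since Q_C/Q_H = T_C/T_H and Q_H = W/η, Q_C = W·T_C/(T_H − T_C) = 11.4 × 333.00/920.15 = 4.13 kW.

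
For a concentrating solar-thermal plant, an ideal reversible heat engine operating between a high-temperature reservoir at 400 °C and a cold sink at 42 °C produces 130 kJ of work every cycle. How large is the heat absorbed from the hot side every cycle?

Q_H ≈ 244 kJ

T_H = 400 °C → 400 + 273.15 = 673.15 K.
T_C = 42 °C → 42 + 273.15 = 315.15 K.
Since the cycle is reversible, η = 1 − T_C/T_H = 1 − 315.15/673.15 = 0.5318.
Q_H = W/η = 130/0.5318 = 244 kJ.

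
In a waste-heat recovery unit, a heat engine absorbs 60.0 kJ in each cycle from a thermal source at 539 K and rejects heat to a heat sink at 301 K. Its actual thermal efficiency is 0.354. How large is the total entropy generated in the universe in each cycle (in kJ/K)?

W = η·Q_H = 0.354 × 60.0 = 21.24 kJ, so Q_C = Q_H − W = 38.76 kJ.
Entropy balance on the reservoirs: −Q_H/T_H = -0.1113 kJ/K, +Q_C/T_C = 0.1288 kJ/K.
ΔS_univ = −Q_H/T_H + Q_C/T_C = 0.0175 kJ/K (> 0, since η = 0.354 < η_Carnot = 0.442).

ΔS_univ ≈ 0.0175 kJ/K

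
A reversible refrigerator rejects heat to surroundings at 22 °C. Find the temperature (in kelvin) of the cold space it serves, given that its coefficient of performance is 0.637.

T_C ≈ 114.9 K

T_H = 22 °C → 22 + 273.15 = 295.15 K.
COP_R = T_C/(T_H − T_C) ⇒ T_C = T_H·COP_R/(1 + COP_R) = 295.15 × 0.637/(1 + 0.637) = 114.9 K.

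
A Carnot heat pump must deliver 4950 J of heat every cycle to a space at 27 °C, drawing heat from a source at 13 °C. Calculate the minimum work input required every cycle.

W_in ≈ 231 J

T_H = 27 °C → 27 + 273.15 = 300.15 K.
T_C = 13 °C → 13 + 273.15 = 286.15 K.
COP_HP = T_H/(T_H − T_C) = 300.15/14.00 = 21.4393.
W = Q_H/COP_HP = 4950/21.4393 = 231 J.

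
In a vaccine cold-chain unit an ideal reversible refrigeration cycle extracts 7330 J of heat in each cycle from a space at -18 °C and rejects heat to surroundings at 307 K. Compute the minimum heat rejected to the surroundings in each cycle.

Q_H ≈ 8820 J

T_C = -18 °C → -18 + 273.15 = 255.15 K.
For a reversible cycle Q_H/Q_C = T_H/T_C, so Q_H = Q_C·T_H/T_C = 7330 × 307.00/255.15 = 8820 J.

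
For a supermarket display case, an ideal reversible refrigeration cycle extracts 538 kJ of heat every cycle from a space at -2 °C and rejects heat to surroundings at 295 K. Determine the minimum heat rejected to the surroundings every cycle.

Q_H ≈ 585.3 kJ

T_C = -2 °C → -2 + 273.15 = 271.15 K.
For a reversible cycle Q_H/Q_C = T_H/T_C, so Q_H = Q_C·T_H/T_C = 538 × 295.00/271.15 = 585.3 kJ.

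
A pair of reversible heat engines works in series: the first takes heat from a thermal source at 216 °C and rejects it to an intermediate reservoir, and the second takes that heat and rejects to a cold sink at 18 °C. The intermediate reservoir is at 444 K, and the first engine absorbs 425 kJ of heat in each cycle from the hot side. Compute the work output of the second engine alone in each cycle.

W₂ ≈ 132.8 kJ

T_H = 216 °C → 216 + 273.15 = 489.15 K.
T_C = 18 °C → 18 + 273.15 = 291.15 K.
Heat entering the second stage: Q_m = Q_H·(T_m/T_H) = 425 × 444.00/489.15 = 385.8 kJ.
Second-stage efficiency η₂ = 1 − T_C/T_m = 1 − 291.15/444.00 = 0.3443, so W₂ = η₂·Q_m = 132.8 kJ.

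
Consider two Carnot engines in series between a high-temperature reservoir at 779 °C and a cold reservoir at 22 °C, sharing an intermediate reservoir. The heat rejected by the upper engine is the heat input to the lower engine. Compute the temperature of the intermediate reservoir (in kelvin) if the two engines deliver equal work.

T_m ≈ 674 K

T_H = 779 °C → 779 + 273.15 = 1052.15 K.
T_C = 22 °C → 22 + 273.15 = 295.15 K.
For reversible stages Q_m = Q_H·(T_m/T_H). Setting W₁ = Q_H(1 − T_m/T_H) equal to W₂ = Q_m(1 − T_C/T_m) = Q_H·(T_m − T_C)/T_H gives T_H − T_m = T_m − T_C, so T_m = (T_H + T_C)/2 = (1052.15 + 295.15)/2 = 674 K.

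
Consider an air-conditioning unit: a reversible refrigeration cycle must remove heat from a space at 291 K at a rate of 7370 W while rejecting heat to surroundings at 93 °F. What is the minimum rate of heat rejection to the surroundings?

Q̇_H ≈ 7780 W

T_H = 93 °F → (93 − 32) × 5/9 = 33.89 °C = 307.04 K.
For a reversible cycle Q_H/Q_C = T_H/T_C, so Q_H = Q_C·T_H/T_C = 7370 × 307.04/291.00 = 7780 W.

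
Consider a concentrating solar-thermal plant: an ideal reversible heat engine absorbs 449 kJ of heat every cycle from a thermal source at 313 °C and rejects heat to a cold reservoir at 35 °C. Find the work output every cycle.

T_H = 313 °C → 313 + 273.15 = 586.15 K.
T_C = 35 °C → 35 + 273.15 = 308.15 K.
η_rev = 1 − T_C/T_H = 1 − 308.15/586.15 = 0.4743.
W = η·Q_H = 0.4743 × 449 = 213 kJ.

W ≈ 213 kJ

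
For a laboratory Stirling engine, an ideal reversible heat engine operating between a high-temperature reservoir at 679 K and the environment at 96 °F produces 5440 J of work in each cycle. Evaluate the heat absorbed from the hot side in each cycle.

T_C = 96 °F → (96 − 32) × 5/9 = 35.56 °C = 308.71 K.
Carnot efficiency: η = 1 − T_C/T_H = 1 − 308.71/679.00 = 0.5454.
Q_H = W/η = 5440/0.5454 = 9975 J.

Q_H ≈ 9975 J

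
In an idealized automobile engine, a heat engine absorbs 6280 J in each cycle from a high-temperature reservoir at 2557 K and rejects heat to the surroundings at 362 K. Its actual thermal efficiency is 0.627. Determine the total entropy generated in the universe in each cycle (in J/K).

ΔS_univ ≈ 4.01 J/K

W = η·Q_H = 0.627 × 6280 = 3938 J, so Q_C = Q_H − W = 2342 J.
The hot reservoir loses entropy Q_H/T_H = 6280/2557.00 = 2.456 J/K; the cold reservoir gains Q_C/T_C = 2342/362.00 = 6.471 J/K.
ΔS_univ = −Q_H/T_H + Q_C/T_C = 4.01 J/K (> 0, since η = 0.627 < η_Carnot = 0.858).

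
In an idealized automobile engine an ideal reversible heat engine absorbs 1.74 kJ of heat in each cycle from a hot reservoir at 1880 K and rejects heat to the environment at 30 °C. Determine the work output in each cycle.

T_C = 30 °C → 30 + 273.15 = 303.15 K.
Carnot efficiency: η = 1 − T_C/T_H = 1 − 303.15/1880.00 = 0.8387.
W = η·Q_H = 0.8387 × 1.74 = 1.46 kJ.

W ≈ 1.46 kJ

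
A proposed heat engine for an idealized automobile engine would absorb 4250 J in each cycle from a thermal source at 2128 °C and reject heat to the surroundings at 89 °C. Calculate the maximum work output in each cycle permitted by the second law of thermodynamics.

T_H = 2128 °C → 2128 + 273.15 = 2401.15 K.
T_C = 89 °C → 89 + 273.15 = 362.15 K.
The upper bound on efficiency is η_max = 1 − T_C/T_H = 1 − 362.15/2401.15 = 0.8492.
W_max = η_max · Q_H = 0.8492 × 4250 = 3610 J.

W_max ≈ 3610 J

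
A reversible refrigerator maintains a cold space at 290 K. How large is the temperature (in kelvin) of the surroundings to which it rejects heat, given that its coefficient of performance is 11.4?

T_H ≈ 315 K

COP_R = T_C/(T_H − T_C) ⇒ T_H = T_C·(1 + 1/COP_R) = 290.00 × (1 + 1/11.4) = 315 K.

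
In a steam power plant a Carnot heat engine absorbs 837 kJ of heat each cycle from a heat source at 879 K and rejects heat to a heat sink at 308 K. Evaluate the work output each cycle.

W ≈ 544 kJ

The Carnot efficiency is η = 1 − T_C/T_H = 1 − 308.00/879.00 = 0.6496.
W = η·Q_H = 0.6496 × 837 = 544 kJ.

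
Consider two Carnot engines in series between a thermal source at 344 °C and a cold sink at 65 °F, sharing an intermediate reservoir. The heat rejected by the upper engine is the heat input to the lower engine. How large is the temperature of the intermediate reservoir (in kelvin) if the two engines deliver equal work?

T_m ≈ 454 K

T_H = 344 °C → 344 + 273.15 = 617.15 K.
T_C = 65 °F → (65 − 32) × 5/9 = 18.33 °C = 291.48 K.
For reversible stages Q_m = Q_H·(T_m/T_H). Setting W₁ = Q_H(1 − T_m/T_H) equal to W₂ = Q_m(1 − T_C/T_m) = Q_H·(T_m − T_C)/T_H gives T_H − T_m = T_m − T_C, so T_m = (T_H + T_C)/2 = (617.15 + 291.48)/2 = 454 K.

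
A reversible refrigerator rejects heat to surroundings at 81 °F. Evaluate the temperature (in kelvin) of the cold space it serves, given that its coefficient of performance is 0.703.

T_H = 81 °F → (81 − 32) × 5/9 = 27.22 °C = 300.37 K.
COP_R = T_C/(T_H − T_C) ⇒ T_C = T_H·COP_R/(1 + COP_R) = 300.37 × 0.703/(1 + 0.703) = 124.0 K.

T_C ≈ 124.0 K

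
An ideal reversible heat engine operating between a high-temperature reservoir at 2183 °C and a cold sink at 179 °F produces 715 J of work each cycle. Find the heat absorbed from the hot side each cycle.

Q_H ≈ 835.7 J

T_H = 2183 °C → 2183 + 273.15 = 2456.15 K.
T_C = 179 °F → (179 − 32) × 5/9 = 81.67 °C = 354.82 K.
Carnot efficiency: η = 1 − T_C/T_H = 1 − 354.82/2456.15 = 0.8555.
Q_H = W/η = 715/0.8555 = 835.7 J.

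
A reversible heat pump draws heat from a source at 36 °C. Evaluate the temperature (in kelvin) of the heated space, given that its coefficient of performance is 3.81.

T_C = 36 °C → 36 + 273.15 = 309.15 K.
COP_HP = T_H/(T_H − T_C) ⇒ T_H = T_C·COP_HP/(COP_HP − 1) = 309.15 × 3.81/(3.81 − 1) = 419.2 K.

T_H ≈ 419.2 K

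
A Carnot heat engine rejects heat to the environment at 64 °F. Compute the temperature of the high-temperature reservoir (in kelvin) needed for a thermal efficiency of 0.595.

T_C = 64 °F → (64 − 32) × 5/9 = 17.78 °C = 290.93 K.
From η = 1 − T_C/T_H, solving for T_H gives T_H = T_C/(1 − η) = 290.93/(1 − 0.595) = 718 K.

T_H ≈ 718 K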